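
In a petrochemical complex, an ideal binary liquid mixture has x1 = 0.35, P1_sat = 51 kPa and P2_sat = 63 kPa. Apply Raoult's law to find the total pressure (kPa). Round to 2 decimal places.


P = x1*P1_sat + x2*P2_sat
x2 = 1 - x1 = 1 - 0.35 = 0.65
P = 0.35*51 + 0.65*63
P = 17.85 + 40.95
P = 58.80 kPa


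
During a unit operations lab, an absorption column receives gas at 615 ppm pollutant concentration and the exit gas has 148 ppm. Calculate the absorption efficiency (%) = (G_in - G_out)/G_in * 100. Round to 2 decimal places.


Efficiency = (G_in - G_out) / G_in * 100%
Efficiency = (615 - 148) / 615 * 100
Efficiency = 467 / 615 * 100
Efficiency = 75.93%


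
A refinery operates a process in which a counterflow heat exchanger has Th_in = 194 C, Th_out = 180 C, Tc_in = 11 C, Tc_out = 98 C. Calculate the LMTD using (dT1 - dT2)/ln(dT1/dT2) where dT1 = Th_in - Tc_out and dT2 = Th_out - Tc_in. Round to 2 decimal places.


dT1 = Th_in - Tc_out = 194 - 98 = 96
dT2 = Th_out - Tc_in = 180 - 11 = 169
LMTD = (dT1 - dT2) / ln(dT1/dT2)
LMTD = (96 - 169) / ln(96/169)
LMTD = 129.08 K


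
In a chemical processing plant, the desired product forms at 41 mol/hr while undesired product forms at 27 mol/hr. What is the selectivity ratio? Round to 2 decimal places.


S = desired product rate / undesired product rate
S = 41 / 27
S = 1.52


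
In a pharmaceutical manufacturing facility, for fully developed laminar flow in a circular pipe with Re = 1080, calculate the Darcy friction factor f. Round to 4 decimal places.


f = 64 / Re
f = 64 / 1080
f = 0.0593


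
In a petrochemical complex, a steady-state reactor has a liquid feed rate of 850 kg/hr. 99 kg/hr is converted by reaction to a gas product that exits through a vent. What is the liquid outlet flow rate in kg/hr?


Steady-state mass balance on the main outlet: F_out = F_in - F_removed
F_out = 850 - 99
F_out = 751 kg/hr


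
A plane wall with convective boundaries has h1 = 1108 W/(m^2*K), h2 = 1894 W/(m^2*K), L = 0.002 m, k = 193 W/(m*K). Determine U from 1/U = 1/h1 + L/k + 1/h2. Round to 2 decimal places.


1/U = 1/h1 + L/k + 1/h2
1/U = 1/1108 + 0.002/193 + 1/1894
1/U = 0.0009025271 + 1.03627e-05 + 0.0005279831
1/U = 0.0014408729
U = 694.02 W/(m^2*K)


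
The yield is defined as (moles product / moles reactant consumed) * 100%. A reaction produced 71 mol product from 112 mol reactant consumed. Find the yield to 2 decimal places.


Yield = (moles product / moles consumed) * 100%
Yield = (71 / 112) * 100
Yield = 0.6339 * 100
Yield = 63.39%


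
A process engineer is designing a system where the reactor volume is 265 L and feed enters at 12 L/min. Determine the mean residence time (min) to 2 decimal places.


tau = V / v0
tau = 265 / 12
tau = 22.08 min


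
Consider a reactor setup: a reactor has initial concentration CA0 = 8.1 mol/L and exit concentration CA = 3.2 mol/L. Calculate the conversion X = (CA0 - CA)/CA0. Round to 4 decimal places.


X = (CA0 - CA) / CA0
X = (8.1 - 3.2) / 8.1
X = 4.9 / 8.1
X = 0.6049


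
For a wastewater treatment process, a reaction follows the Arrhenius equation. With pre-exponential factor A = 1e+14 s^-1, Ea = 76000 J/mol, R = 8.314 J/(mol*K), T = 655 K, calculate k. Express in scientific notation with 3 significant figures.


k = A * exp(-Ea/(R*T))
k = 1e+14 * exp(-76000 / (8.314 * 655))
k = 1e+14 * exp(-13.956042)
k = 8.69e+07


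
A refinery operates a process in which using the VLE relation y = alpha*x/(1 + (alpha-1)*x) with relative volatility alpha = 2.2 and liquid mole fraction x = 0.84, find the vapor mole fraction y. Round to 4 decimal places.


y = alpha*x / (1 + (alpha-1)*x)
y = 2.2*0.84 / (1 + (2.2-1)*0.84)
y = 1.848 / (1 + 1.008)
y = 1.848 / 2.008
y = 0.9203


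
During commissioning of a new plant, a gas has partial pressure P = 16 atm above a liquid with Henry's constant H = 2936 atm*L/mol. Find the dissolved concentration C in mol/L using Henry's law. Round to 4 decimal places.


C = P / H
C = 16 / 2936
C = 0.0054 mol/L


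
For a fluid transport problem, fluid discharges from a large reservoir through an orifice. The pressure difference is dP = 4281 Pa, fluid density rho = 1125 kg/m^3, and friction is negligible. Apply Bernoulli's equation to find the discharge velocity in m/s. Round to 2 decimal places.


v = sqrt(2*dP/rho)
v = sqrt(2*4281/1125)
v = sqrt(7.610667)
v = 2.76 m/s


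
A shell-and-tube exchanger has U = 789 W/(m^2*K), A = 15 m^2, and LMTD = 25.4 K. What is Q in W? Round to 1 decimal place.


Q = U * A * LMTD
Q = 789 * 15 * 25.4
Q = 300609.0 W


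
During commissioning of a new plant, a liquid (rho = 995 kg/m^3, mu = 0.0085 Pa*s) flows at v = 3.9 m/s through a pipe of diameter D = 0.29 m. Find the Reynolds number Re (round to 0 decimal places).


Re = rho * v * D / mu
Re = 995 * 3.9 * 0.29 / 0.0085
Re = 1125.345 / 0.0085
Re = 132394


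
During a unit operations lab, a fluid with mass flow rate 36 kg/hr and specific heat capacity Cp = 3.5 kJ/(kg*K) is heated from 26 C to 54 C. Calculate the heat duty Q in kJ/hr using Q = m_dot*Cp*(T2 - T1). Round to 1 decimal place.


Q = m_dot * Cp * (T2 - T1)
Q = 36 * 3.5 * (54 - 26)
Q = 36 * 3.5 * 28
Q = 3528.0 kJ/hr


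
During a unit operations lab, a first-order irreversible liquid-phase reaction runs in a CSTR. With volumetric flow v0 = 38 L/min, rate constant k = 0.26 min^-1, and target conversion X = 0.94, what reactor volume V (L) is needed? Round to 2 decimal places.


V = v0 * X / (k * (1 - X))
V = 38 * 0.94 / (0.26 * (1 - 0.94))
V = 35.72 / (0.26 * 0.06)
V = 35.72 / 0.0156
V = 2289.74 L


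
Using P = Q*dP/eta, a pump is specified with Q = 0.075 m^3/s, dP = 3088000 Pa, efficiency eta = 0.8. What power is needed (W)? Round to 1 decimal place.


P = Q * dP / eta
P = 0.075 * 3088000 / 0.8
P = 231600.0 / 0.8
P = 289500.0 W


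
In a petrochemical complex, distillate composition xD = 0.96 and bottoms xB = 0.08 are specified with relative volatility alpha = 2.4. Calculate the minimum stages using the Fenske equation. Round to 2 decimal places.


N_min = ln((xD*(1-xB))/(xB*(1-xD))) / ln(alpha)
Numerator inside ln: 0.8832 / 0.0032 = 276.0
ln(276.0) = 5.620401
ln(alpha) = ln(2.4) = 0.875469
N_min = 5.620401 / 0.875469 = 6.42


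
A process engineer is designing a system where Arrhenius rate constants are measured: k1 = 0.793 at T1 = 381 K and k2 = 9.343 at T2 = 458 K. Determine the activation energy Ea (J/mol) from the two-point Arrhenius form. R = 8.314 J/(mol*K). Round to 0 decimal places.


Ea = R * ln(k2/k1) / (1/T1 - 1/T2)
ln(k2/k1) = ln(9.343/0.793) = 2.4665595
1/T1 - 1/T2 = 1/381 - 1/458 = 0.000441265802
Ea = 8.314 * 2.4665595 / 0.000441265802
Ea = 46473 J/mol


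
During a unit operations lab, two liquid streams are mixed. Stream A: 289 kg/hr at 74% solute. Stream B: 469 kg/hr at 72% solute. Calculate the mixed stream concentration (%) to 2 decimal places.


Mass balance on solute: F1*x1 + F2*x2 = F3*x3
F3 = F1 + F2 = 289 + 469 = 758 kg/hr
x3 = (F1*x1 + F2*x2)/F3
x3 = (289*0.74 + 469*0.72) / 758
x3 = 72.76%


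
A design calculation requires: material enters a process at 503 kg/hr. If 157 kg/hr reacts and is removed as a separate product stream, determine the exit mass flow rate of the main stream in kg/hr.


Steady-state mass balance on the main outlet: F_out = F_in - F_removed
F_out = 503 - 157
F_out = 346 kg/hr


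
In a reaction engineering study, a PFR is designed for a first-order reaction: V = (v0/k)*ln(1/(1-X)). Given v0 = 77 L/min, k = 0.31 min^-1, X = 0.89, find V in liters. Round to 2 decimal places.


V = (v0/k) * ln(1/(1-X))
V = (77/0.31) * ln(1/(1-0.89))
V = 248.387097 * ln(9.090909)
V = 248.387097 * 2.207275
V = 548.26 L


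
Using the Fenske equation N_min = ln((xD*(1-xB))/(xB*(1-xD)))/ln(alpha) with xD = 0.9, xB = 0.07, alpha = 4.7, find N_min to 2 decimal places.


N_min = ln((xD*(1-xB))/(xB*(1-xD))) / ln(alpha)
Numerator inside ln: 0.837 / 0.007 = 119.571429
ln(119.571429) = 4.783914
ln(alpha) = ln(4.7) = 1.547563
N_min = 4.783914 / 1.547563 = 3.09


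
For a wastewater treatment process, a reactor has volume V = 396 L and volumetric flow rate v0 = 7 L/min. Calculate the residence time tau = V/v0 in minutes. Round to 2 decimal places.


tau = V / v0
tau = 396 / 7
tau = 56.57 min


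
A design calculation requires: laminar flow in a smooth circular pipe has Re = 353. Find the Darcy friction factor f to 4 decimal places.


f = 64 / Re
f = 64 / 353
f = 0.1813


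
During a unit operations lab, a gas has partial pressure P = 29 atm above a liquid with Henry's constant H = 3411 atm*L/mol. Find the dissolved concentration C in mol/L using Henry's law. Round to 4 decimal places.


C = P / H
C = 29 / 3411
C = 0.0085 mol/L


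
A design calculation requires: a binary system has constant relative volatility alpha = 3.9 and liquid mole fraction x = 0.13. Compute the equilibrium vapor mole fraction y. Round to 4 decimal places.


y = alpha*x / (1 + (alpha-1)*x)
y = 3.9*0.13 / (1 + (3.9-1)*0.13)
y = 0.507 / (1 + 0.377)
y = 0.507 / 1.377
y = 0.3682


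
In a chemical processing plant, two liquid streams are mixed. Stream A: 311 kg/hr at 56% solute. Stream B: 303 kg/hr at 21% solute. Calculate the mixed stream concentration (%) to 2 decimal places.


Mass balance on solute: F1*x1 + F2*x2 = F3*x3
F3 = F1 + F2 = 311 + 303 = 614 kg/hr
x3 = (F1*x1 + F2*x2)/F3
x3 = (311*0.56 + 303*0.21) / 614
x3 = 38.73%


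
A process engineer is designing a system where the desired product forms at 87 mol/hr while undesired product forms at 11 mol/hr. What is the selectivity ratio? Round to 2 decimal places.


S = desired product rate / undesired product rate
S = 87 / 11
S = 7.91


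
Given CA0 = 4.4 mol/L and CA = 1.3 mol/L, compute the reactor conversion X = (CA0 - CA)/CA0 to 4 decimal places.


X = (CA0 - CA) / CA0
X = (4.4 - 1.3) / 4.4
X = 3.1 / 4.4
X = 0.7045


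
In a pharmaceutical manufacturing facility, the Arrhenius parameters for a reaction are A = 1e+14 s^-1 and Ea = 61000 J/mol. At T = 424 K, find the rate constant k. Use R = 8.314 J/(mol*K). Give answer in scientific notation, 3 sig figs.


k = A * exp(-Ea/(R*T))
k = 1e+14 * exp(-61000 / (8.314 * 424))
k = 1e+14 * exp(-17.304297)
k = 3.05e+06


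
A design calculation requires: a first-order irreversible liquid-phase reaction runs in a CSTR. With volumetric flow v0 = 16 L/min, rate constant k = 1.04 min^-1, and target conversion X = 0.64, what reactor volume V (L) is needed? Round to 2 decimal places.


V = v0 * X / (k * (1 - X))
V = 16 * 0.64 / (1.04 * (1 - 0.64))
V = 10.24 / (1.04 * 0.36)
V = 10.24 / 0.3744
V = 27.35 L


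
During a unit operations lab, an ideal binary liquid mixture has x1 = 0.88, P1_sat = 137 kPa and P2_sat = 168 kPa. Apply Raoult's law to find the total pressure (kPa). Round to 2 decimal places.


P = x1*P1_sat + x2*P2_sat
x2 = 1 - x1 = 1 - 0.88 = 0.12
P = 0.88*137 + 0.12*168
P = 120.56 + 20.16
P = 140.72 kPa


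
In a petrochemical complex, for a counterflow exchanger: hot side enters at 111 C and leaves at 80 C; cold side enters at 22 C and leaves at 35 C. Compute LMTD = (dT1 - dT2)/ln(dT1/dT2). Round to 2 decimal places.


dT1 = Th_in - Tc_out = 111 - 35 = 76
dT2 = Th_out - Tc_in = 80 - 22 = 58
LMTD = (dT1 - dT2) / ln(dT1/dT2)
LMTD = (76 - 58) / ln(76/58)
LMTD = 66.60 K


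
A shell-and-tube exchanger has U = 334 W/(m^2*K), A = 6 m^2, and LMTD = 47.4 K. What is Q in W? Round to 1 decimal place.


Q = U * A * LMTD
Q = 334 * 6 * 47.4
Q = 94989.6 W


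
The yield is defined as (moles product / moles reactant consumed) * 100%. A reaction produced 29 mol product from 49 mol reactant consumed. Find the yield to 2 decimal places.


Yield = (moles product / moles consumed) * 100%
Yield = (29 / 49) * 100
Yield = 0.5918 * 100
Yield = 59.18%


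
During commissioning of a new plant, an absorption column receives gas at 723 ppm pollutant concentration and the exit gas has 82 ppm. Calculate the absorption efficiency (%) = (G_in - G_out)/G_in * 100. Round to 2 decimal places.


Efficiency = (G_in - G_out) / G_in * 100%
Efficiency = (723 - 82) / 723 * 100
Efficiency = 641 / 723 * 100
Efficiency = 88.66%


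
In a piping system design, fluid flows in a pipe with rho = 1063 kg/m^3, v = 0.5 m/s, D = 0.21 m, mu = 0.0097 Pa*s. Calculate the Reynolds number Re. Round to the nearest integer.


Re = rho * v * D / mu
Re = 1063 * 0.5 * 0.21 / 0.0097
Re = 111.615 / 0.0097
Re = 11507


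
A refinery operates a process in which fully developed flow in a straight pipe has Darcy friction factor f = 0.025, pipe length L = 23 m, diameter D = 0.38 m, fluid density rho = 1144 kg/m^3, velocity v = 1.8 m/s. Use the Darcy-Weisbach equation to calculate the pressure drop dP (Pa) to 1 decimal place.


dP = f * (L/D) * (rho*v^2/2)
dP = 0.025 * (23/0.38) * (1144*1.8^2/2)
L/D = 60.52631579
rho*v^2/2 = 1144*3.24/2 = 1853.28
dP = 0.025 * 60.52631579 * 1853.28
dP = 2804.3 Pa


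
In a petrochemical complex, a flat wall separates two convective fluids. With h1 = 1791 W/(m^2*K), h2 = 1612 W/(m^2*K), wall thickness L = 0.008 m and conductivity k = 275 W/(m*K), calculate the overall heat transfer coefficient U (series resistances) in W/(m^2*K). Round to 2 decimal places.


1/U = 1/h1 + L/k + 1/h2
1/U = 1/1791 + 0.008/275 + 1/1612
1/U = 0.0005583473 + 2.90909e-05 + 0.0006203474
1/U = 0.0012077856
U = 827.96 W/(m^2*K)


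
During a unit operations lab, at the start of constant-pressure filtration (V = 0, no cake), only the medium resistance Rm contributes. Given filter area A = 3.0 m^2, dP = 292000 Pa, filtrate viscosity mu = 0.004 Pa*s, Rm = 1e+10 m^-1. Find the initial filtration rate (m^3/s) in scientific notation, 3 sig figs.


rate = A * dP / (mu * Rm)
rate = 3.0 * 292000 / (0.004 * 1e+10)
rate = 876000.0 / 4.000e+07
rate = 2.19e-02 m^3/s


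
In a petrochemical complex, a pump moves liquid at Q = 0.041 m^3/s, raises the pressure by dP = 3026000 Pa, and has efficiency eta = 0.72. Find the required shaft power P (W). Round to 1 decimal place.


P = Q * dP / eta
P = 0.041 * 3026000 / 0.72
P = 124066.0 / 0.72
P = 172313.9 W


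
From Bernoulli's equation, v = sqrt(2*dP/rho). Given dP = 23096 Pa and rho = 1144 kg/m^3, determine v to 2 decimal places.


v = sqrt(2*dP/rho)
v = sqrt(2*23096/1144)
v = sqrt(40.377622)
v = 6.35 m/s


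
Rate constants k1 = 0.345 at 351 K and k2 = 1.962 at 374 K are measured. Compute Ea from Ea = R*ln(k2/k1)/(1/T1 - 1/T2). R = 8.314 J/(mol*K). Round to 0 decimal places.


Ea = R * ln(k2/k1) / (1/T1 - 1/T2)
ln(k2/k1) = ln(1.962/0.345) = 1.7381752
1/T1 - 1/T2 = 1/351 - 1/374 = 0.000175206058
Ea = 8.314 * 1.7381752 / 0.000175206058
Ea = 82481 J/mol


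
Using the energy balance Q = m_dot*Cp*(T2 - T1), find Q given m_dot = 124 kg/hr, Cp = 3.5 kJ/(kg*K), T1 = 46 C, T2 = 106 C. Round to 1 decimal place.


Q = m_dot * Cp * (T2 - T1)
Q = 124 * 3.5 * (106 - 46)
Q = 124 * 3.5 * 60
Q = 26040.0 kJ/hr


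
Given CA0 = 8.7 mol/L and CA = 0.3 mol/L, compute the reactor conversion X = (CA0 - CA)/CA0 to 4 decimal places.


X = (CA0 - CA) / CA0
X = (8.7 - 0.3) / 8.7
X = 8.4 / 8.7
X = 0.9655


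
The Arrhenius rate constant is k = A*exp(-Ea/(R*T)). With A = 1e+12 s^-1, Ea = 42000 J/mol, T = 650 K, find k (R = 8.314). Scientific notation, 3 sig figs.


k = A * exp(-Ea/(R*T))
k = 1e+12 * exp(-42000 / (8.314 * 650))
k = 1e+12 * exp(-7.771877)
k = 4.21e+08


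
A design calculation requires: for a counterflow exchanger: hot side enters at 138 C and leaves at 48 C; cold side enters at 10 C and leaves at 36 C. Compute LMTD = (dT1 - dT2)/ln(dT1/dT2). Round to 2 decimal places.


dT1 = Th_in - Tc_out = 138 - 36 = 102
dT2 = Th_out - Tc_in = 48 - 10 = 38
LMTD = (dT1 - dT2) / ln(dT1/dT2)
LMTD = (102 - 38) / ln(102/38)
LMTD = 64.82 K


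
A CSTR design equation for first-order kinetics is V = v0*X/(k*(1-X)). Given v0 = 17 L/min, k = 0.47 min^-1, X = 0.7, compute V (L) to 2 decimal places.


V = v0 * X / (k * (1 - X))
V = 17 * 0.7 / (0.47 * (1 - 0.7))
V = 11.9 / (0.47 * 0.3)
V = 11.9 / 0.141
V = 84.40 L


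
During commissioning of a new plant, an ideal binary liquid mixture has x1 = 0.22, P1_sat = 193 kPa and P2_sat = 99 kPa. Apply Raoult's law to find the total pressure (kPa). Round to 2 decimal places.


P = x1*P1_sat + x2*P2_sat
x2 = 1 - x1 = 1 - 0.22 = 0.78
P = 0.22*193 + 0.78*99
P = 42.46 + 77.22
P = 119.68 kPa


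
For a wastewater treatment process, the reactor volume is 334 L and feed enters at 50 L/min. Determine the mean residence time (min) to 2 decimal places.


tau = V / v0
tau = 334 / 50
tau = 6.68 min


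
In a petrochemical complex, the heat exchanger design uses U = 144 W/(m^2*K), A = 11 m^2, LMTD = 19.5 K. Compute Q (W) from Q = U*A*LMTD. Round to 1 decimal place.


Q = U * A * LMTD
Q = 144 * 11 * 19.5
Q = 30888.0 W


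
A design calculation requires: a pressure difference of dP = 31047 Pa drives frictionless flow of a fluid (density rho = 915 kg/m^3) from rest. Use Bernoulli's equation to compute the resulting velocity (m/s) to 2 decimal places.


v = sqrt(2*dP/rho)
v = sqrt(2*31047/915)
v = sqrt(67.862295)
v = 8.24 m/s


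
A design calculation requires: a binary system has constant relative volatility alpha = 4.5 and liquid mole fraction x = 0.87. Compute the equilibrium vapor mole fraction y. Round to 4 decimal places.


y = alpha*x / (1 + (alpha-1)*x)
y = 4.5*0.87 / (1 + (4.5-1)*0.87)
y = 3.915 / (1 + 3.045)
y = 3.915 / 4.045
y = 0.9679


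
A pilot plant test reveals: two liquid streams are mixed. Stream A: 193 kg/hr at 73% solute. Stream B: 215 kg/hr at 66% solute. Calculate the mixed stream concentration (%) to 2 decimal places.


Mass balance on solute: F1*x1 + F2*x2 = F3*x3
F3 = F1 + F2 = 193 + 215 = 408 kg/hr
x3 = (F1*x1 + F2*x2)/F3
x3 = (193*0.73 + 215*0.66) / 408
x3 = 69.31%


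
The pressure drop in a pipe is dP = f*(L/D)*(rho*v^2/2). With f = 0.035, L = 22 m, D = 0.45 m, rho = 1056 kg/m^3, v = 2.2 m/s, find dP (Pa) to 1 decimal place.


dP = f * (L/D) * (rho*v^2/2)
dP = 0.035 * (22/0.45) * (1056*2.2^2/2)
L/D = 48.88888889
rho*v^2/2 = 1056*4.84/2 = 2555.52
dP = 0.035 * 48.88888889 * 2555.52
dP = 4372.8 Pa


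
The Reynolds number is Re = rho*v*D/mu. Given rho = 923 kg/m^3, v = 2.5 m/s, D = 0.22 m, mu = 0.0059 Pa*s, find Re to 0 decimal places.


Re = rho * v * D / mu
Re = 923 * 2.5 * 0.22 / 0.0059
Re = 507.65 / 0.0059
Re = 86042


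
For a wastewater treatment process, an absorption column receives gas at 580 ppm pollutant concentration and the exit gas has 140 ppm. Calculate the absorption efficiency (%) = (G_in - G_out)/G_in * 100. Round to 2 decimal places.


Efficiency = (G_in - G_out) / G_in * 100%
Efficiency = (580 - 140) / 580 * 100
Efficiency = 440 / 580 * 100
Efficiency = 75.86%


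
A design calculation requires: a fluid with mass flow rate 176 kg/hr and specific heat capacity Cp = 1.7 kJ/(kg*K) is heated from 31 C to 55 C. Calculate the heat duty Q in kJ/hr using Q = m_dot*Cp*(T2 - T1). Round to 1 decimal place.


Q = m_dot * Cp * (T2 - T1)
Q = 176 * 1.7 * (55 - 31)
Q = 176 * 1.7 * 24
Q = 7180.8 kJ/hr


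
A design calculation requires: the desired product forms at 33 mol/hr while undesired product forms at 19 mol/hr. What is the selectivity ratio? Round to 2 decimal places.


S = desired product rate / undesired product rate
S = 33 / 19
S = 1.74


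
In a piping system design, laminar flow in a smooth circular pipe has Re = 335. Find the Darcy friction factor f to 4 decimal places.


f = 64 / Re
f = 64 / 335
f = 0.1910


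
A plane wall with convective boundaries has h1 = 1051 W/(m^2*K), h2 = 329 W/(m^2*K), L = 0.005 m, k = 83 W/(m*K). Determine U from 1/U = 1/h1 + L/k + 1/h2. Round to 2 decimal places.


1/U = 1/h1 + L/k + 1/h2
1/U = 1/1051 + 0.005/83 + 1/329
1/U = 0.0009514748 + 6.0241e-05 + 0.0030395137
1/U = 0.0040512295
U = 246.84 W/(m^2*K)


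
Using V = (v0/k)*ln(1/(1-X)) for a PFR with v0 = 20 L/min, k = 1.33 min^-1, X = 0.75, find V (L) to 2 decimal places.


V = (v0/k) * ln(1/(1-X))
V = (20/1.33) * ln(1/(1-0.75))
V = 15.037594 * ln(4.0)
V = 15.037594 * 1.386294
V = 20.85 L


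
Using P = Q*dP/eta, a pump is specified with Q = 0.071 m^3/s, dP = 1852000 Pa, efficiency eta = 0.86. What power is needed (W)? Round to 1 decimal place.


P = Q * dP / eta
P = 0.071 * 1852000 / 0.86
P = 131492.0 / 0.86
P = 152897.7 W


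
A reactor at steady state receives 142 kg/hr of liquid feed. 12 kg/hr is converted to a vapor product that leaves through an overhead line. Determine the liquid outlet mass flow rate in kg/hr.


Steady-state mass balance on the main outlet: F_out = F_in - F_removed
F_out = 142 - 12
F_out = 130 kg/hr


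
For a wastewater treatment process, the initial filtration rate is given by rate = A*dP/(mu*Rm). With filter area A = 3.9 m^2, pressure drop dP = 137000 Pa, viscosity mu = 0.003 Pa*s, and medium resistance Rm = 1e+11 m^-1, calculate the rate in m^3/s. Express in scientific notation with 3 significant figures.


rate = A * dP / (mu * Rm)
rate = 3.9 * 137000 / (0.003 * 1e+11)
rate = 534300.0 / 3.000e+08
rate = 1.78e-03 m^3/s


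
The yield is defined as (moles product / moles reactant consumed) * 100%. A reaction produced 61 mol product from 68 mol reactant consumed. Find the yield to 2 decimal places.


Yield = (moles product / moles consumed) * 100%
Yield = (61 / 68) * 100
Yield = 0.8971 * 100
Yield = 89.71%


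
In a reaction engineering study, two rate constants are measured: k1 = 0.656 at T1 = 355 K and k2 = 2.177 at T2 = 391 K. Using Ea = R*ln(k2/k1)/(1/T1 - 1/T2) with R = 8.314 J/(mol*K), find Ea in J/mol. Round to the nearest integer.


Ea = R * ln(k2/k1) / (1/T1 - 1/T2)
ln(k2/k1) = ln(2.177/0.656) = 1.1995423
1/T1 - 1/T2 = 1/355 - 1/391 = 0.000259356651
Ea = 8.314 * 1.1995423 / 0.000259356651
Ea = 38453 J/mol


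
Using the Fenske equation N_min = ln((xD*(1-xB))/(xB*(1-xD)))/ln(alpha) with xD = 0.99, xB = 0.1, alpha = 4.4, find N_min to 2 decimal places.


N_min = ln((xD*(1-xB))/(xB*(1-xD))) / ln(alpha)
Numerator inside ln: 0.891 / 0.001 = 891.0
ln(891.0) = 6.792344
ln(alpha) = ln(4.4) = 1.481605
N_min = 6.792344 / 1.481605 = 4.58


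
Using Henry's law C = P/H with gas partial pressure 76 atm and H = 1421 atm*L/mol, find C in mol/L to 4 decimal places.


C = P / H
C = 76 / 1421
C = 0.0535 mol/L


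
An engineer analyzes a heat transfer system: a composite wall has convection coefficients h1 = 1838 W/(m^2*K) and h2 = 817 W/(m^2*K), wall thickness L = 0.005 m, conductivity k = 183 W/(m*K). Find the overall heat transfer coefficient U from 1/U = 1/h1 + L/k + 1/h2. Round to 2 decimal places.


1/U = 1/h1 + L/k + 1/h2
1/U = 1/1838 + 0.005/183 + 1/817
1/U = 0.0005440696 + 2.73224e-05 + 0.0012239902
1/U = 0.0017953822
U = 556.98 W/(m^2*K)


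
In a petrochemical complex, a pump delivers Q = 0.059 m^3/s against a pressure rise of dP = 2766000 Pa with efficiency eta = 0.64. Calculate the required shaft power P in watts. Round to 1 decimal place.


P = Q * dP / eta
P = 0.059 * 2766000 / 0.64
P = 163194.0 / 0.64
P = 254990.6 W


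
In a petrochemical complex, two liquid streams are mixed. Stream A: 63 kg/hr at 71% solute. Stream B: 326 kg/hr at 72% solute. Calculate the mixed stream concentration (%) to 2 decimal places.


Mass balance on solute: F1*x1 + F2*x2 = F3*x3
F3 = F1 + F2 = 63 + 326 = 389 kg/hr
x3 = (F1*x1 + F2*x2)/F3
x3 = (63*0.71 + 326*0.72) / 389
x3 = 71.84%


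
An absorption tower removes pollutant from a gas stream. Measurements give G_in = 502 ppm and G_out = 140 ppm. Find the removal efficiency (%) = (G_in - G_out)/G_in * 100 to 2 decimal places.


Efficiency = (G_in - G_out) / G_in * 100%
Efficiency = (502 - 140) / 502 * 100
Efficiency = 362 / 502 * 100
Efficiency = 72.11%


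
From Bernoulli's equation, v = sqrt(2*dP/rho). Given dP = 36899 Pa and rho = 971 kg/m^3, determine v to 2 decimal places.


v = sqrt(2*dP/rho)
v = sqrt(2*36899/971)
v = sqrt(76.00206)
v = 8.72 m/s


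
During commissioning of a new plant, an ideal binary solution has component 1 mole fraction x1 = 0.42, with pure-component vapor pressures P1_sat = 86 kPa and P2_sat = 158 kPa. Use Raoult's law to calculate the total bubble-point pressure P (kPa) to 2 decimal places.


P = x1*P1_sat + x2*P2_sat
x2 = 1 - x1 = 1 - 0.42 = 0.58
P = 0.42*86 + 0.58*158
P = 36.12 + 91.64
P = 127.76 kPa


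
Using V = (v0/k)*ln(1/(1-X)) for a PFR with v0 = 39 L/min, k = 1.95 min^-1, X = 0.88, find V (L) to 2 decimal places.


V = (v0/k) * ln(1/(1-X))
V = (39/1.95) * ln(1/(1-0.88))
V = 20.0 * ln(8.333333)
V = 20.0 * 2.120263
V = 42.41 L


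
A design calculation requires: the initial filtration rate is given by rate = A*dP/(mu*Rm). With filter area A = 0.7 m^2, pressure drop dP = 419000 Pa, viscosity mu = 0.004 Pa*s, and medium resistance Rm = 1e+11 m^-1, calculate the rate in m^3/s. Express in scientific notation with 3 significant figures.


rate = A * dP / (mu * Rm)
rate = 0.7 * 419000 / (0.004 * 1e+11)
rate = 293300.0 / 4.000e+08
rate = 7.33e-04 m^3/s


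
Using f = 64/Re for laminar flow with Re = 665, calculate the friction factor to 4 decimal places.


f = 64 / Re
f = 64 / 665
f = 0.0962


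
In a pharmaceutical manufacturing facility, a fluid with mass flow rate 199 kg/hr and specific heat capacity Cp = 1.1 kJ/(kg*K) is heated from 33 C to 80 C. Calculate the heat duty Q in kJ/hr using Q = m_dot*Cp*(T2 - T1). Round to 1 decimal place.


Q = m_dot * Cp * (T2 - T1)
Q = 199 * 1.1 * (80 - 33)
Q = 199 * 1.1 * 47
Q = 10288.3 kJ/hr


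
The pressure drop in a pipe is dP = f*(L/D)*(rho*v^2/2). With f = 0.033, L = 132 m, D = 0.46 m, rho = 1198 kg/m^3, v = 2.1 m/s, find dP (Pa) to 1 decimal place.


dP = f * (L/D) * (rho*v^2/2)
dP = 0.033 * (132/0.46) * (1198*2.1^2/2)
L/D = 286.95652174
rho*v^2/2 = 1198*4.41/2 = 2641.59
dP = 0.033 * 286.95652174 * 2641.59
dP = 25014.7 Pa


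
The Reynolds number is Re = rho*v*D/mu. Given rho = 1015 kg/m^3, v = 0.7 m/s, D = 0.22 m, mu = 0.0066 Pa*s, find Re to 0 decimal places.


Re = rho * v * D / mu
Re = 1015 * 0.7 * 0.22 / 0.0066
Re = 156.31 / 0.0066
Re = 23683


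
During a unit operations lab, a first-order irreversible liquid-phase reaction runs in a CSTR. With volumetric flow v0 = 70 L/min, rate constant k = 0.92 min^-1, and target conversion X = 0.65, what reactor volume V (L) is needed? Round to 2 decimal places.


V = v0 * X / (k * (1 - X))
V = 70 * 0.65 / (0.92 * (1 - 0.65))
V = 45.5 / (0.92 * 0.35)
V = 45.5 / 0.322
V = 141.30 L


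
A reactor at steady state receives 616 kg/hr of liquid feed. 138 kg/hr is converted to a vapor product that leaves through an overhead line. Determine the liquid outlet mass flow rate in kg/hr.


Steady-state mass balance on the main outlet: F_out = F_in - F_removed
F_out = 616 - 138
F_out = 478 kg/hr


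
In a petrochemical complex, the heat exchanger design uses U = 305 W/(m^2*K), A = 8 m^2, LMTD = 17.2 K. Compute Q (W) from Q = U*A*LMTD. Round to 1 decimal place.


Q = U * A * LMTD
Q = 305 * 8 * 17.2
Q = 41968.0 W


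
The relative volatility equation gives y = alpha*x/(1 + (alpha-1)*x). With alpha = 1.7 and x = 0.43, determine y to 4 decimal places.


y = alpha*x / (1 + (alpha-1)*x)
y = 1.7*0.43 / (1 + (1.7-1)*0.43)
y = 0.731 / (1 + 0.301)
y = 0.731 / 1.301
y = 0.5619


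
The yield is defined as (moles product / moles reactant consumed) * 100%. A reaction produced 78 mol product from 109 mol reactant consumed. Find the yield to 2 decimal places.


Yield = (moles product / moles consumed) * 100%
Yield = (78 / 109) * 100
Yield = 0.7156 * 100
Yield = 71.56%


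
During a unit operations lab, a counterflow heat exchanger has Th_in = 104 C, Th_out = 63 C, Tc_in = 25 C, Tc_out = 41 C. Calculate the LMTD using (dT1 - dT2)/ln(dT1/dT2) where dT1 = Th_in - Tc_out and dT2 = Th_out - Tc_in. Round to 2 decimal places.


dT1 = Th_in - Tc_out = 104 - 41 = 63
dT2 = Th_out - Tc_in = 63 - 25 = 38
LMTD = (dT1 - dT2) / ln(dT1/dT2)
LMTD = (63 - 38) / ln(63/38)
LMTD = 49.45 K


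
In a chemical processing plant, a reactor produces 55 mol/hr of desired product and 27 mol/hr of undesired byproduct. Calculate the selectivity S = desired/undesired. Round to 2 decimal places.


S = desired product rate / undesired product rate
S = 55 / 27
S = 2.04


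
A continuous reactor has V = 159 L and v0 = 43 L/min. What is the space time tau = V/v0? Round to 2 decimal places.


tau = V / v0
tau = 159 / 43
tau = 3.70 min


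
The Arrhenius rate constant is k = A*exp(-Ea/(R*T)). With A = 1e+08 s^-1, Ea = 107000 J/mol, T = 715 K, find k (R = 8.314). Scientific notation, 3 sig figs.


k = A * exp(-Ea/(R*T))
k = 1e+08 * exp(-107000 / (8.314 * 715))
k = 1e+08 * exp(-17.999801)
k = 1.52e+00


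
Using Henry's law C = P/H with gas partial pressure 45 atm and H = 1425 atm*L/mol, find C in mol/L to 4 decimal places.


C = P / H
C = 45 / 1425
C = 0.0316 mol/L


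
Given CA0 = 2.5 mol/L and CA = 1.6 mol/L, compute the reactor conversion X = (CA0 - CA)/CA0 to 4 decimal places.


X = (CA0 - CA) / CA0
X = (2.5 - 1.6) / 2.5
X = 0.9 / 2.5
X = 0.3600


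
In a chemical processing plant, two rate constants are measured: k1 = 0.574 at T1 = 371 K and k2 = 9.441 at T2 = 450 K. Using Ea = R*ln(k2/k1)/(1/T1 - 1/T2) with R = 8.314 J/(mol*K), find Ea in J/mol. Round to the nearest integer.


Ea = R * ln(k2/k1) / (1/T1 - 1/T2)
ln(k2/k1) = ln(9.441/0.574) = 2.8001878
1/T1 - 1/T2 = 1/371 - 1/450 = 0.000473195568
Ea = 8.314 * 2.8001878 / 0.000473195568
Ea = 49199 J/mol


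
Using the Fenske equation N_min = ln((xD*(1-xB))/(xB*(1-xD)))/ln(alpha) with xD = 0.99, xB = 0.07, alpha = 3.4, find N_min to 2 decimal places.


N_min = ln((xD*(1-xB))/(xB*(1-xD))) / ln(alpha)
Numerator inside ln: 0.9207 / 0.0007 = 1315.285714
ln(1315.285714) = 7.181809
ln(alpha) = ln(3.4) = 1.223775
N_min = 7.181809 / 1.223775 = 5.87


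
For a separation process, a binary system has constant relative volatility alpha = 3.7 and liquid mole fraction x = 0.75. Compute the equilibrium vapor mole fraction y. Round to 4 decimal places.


y = alpha*x / (1 + (alpha-1)*x)
y = 3.7*0.75 / (1 + (3.7-1)*0.75)
y = 2.775 / (1 + 2.025)
y = 2.775 / 3.025
y = 0.9174


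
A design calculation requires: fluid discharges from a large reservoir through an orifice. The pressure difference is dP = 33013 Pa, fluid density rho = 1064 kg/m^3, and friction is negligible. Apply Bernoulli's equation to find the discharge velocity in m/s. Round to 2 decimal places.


v = sqrt(2*dP/rho)
v = sqrt(2*33013/1064)
v = sqrt(62.054511)
v = 7.88 m/s


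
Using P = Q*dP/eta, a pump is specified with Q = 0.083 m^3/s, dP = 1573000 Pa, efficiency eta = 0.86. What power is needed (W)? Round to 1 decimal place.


P = Q * dP / eta
P = 0.083 * 1573000 / 0.86
P = 130559.0 / 0.86
P = 151812.8 W


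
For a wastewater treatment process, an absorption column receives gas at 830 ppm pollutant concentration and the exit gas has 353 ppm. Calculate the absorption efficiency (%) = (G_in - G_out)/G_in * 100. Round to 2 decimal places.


Efficiency = (G_in - G_out) / G_in * 100%
Efficiency = (830 - 353) / 830 * 100
Efficiency = 477 / 830 * 100
Efficiency = 57.47%


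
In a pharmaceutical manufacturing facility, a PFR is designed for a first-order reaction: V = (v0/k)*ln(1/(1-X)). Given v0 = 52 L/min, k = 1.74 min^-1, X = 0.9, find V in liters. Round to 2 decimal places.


V = (v0/k) * ln(1/(1-X))
V = (52/1.74) * ln(1/(1-0.9))
V = 29.885057 * ln(10.0)
V = 29.885057 * 2.302585
V = 68.81 L


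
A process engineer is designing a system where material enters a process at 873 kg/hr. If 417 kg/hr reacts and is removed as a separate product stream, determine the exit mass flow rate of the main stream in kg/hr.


Steady-state mass balance on the main outlet: F_out = F_in - F_removed
F_out = 873 - 417
F_out = 456 kg/hr


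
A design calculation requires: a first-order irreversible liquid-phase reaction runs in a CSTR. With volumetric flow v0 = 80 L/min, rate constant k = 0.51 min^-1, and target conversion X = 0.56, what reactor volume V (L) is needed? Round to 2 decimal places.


V = v0 * X / (k * (1 - X))
V = 80 * 0.56 / (0.51 * (1 - 0.56))
V = 44.8 / (0.51 * 0.44)
V = 44.8 / 0.2244
V = 199.64 L


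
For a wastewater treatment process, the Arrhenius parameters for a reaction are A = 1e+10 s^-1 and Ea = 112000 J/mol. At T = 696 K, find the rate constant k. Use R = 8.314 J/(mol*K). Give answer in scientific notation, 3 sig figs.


k = A * exp(-Ea/(R*T))
k = 1e+10 * exp(-112000 / (8.314 * 696))
k = 1e+10 * exp(-19.355249)
k = 3.93e+01


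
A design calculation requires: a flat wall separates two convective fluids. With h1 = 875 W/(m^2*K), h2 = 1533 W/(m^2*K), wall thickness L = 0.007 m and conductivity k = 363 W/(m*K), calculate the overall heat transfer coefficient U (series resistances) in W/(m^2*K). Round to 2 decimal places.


1/U = 1/h1 + L/k + 1/h2
1/U = 1/875 + 0.007/363 + 1/1533
1/U = 0.0011428571 + 1.92837e-05 + 0.0006523157
1/U = 0.0018144565
U = 551.13 W/(m^2*K)


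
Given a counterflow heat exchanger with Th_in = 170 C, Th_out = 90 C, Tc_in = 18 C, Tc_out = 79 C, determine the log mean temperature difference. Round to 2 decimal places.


dT1 = Th_in - Tc_out = 170 - 79 = 91
dT2 = Th_out - Tc_in = 90 - 18 = 72
LMTD = (dT1 - dT2) / ln(dT1/dT2)
LMTD = (91 - 72) / ln(91/72)
LMTD = 81.13 K


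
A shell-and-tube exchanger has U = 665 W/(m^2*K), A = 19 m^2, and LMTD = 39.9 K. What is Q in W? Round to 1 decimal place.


Q = U * A * LMTD
Q = 665 * 19 * 39.9
Q = 504136.5 W


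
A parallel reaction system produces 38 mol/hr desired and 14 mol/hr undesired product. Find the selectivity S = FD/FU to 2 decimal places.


S = desired product rate / undesired product rate
S = 38 / 14
S = 2.71


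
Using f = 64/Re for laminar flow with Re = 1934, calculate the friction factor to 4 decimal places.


f = 64 / Re
f = 64 / 1934
f = 0.0331


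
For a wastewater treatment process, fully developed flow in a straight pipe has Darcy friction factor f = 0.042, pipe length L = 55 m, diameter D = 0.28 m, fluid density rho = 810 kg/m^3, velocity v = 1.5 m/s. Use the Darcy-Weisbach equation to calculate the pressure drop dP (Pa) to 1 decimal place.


dP = f * (L/D) * (rho*v^2/2)
dP = 0.042 * (55/0.28) * (810*1.5^2/2)
L/D = 196.42857143
rho*v^2/2 = 810*2.25/2 = 911.25
dP = 0.042 * 196.42857143 * 911.25
dP = 7517.8 Pa


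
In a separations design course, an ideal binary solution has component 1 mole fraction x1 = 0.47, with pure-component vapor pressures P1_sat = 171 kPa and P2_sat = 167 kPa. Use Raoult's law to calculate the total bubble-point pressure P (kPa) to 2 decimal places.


P = x1*P1_sat + x2*P2_sat
x2 = 1 - x1 = 1 - 0.47 = 0.53
P = 0.47*171 + 0.53*167
P = 80.37 + 88.51
P = 168.88 kPa


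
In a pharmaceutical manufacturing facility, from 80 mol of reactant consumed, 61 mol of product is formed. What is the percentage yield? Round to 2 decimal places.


Yield = (moles product / moles consumed) * 100%
Yield = (61 / 80) * 100
Yield = 0.7625 * 100
Yield = 76.25%


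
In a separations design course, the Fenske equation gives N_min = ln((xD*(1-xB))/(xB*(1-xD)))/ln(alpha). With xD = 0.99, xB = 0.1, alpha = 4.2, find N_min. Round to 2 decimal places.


N_min = ln((xD*(1-xB))/(xB*(1-xD))) / ln(alpha)
Numerator inside ln: 0.891 / 0.001 = 891.0
ln(891.0) = 6.792344
ln(alpha) = ln(4.2) = 1.435085
N_min = 6.792344 / 1.435085 = 4.73


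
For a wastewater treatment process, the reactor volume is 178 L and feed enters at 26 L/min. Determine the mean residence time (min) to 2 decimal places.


tau = V / v0
tau = 178 / 26
tau = 6.85 min


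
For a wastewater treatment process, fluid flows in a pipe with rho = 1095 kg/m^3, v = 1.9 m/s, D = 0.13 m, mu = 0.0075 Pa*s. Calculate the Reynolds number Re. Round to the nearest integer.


Re = rho * v * D / mu
Re = 1095 * 1.9 * 0.13 / 0.0075
Re = 270.465 / 0.0075
Re = 36062


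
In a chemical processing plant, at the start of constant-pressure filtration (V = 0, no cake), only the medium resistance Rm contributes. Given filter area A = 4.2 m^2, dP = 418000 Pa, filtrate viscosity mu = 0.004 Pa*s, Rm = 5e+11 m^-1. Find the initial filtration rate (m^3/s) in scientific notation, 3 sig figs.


rate = A * dP / (mu * Rm)
rate = 4.2 * 418000 / (0.004 * 5e+11)
rate = 1755600.0 / 2.000e+09
rate = 8.78e-04 m^3/s


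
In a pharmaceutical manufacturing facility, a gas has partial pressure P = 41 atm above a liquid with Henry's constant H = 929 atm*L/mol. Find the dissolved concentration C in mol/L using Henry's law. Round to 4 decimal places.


C = P / H
C = 41 / 929
C = 0.0441 mol/L


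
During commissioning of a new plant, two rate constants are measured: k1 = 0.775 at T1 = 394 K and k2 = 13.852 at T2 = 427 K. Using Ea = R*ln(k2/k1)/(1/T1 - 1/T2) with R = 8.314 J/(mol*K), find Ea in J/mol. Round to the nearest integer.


Ea = R * ln(k2/k1) / (1/T1 - 1/T2)
ln(k2/k1) = ln(13.852/0.775) = 2.8833219
1/T1 - 1/T2 = 1/394 - 1/427 = 0.000196150691
Ea = 8.314 * 2.8833219 / 0.000196150691
Ea = 122212 J/mol


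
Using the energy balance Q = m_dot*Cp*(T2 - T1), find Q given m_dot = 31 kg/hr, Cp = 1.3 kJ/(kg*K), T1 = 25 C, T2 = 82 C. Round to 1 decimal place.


Q = m_dot * Cp * (T2 - T1)
Q = 31 * 1.3 * (82 - 25)
Q = 31 * 1.3 * 57
Q = 2297.1 kJ/hr


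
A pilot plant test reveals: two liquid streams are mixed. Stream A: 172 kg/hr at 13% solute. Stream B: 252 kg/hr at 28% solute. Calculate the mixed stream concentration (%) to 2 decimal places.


Mass balance on solute: F1*x1 + F2*x2 = F3*x3
F3 = F1 + F2 = 172 + 252 = 424 kg/hr
x3 = (F1*x1 + F2*x2)/F3
x3 = (172*0.13 + 252*0.28) / 424
x3 = 21.92%


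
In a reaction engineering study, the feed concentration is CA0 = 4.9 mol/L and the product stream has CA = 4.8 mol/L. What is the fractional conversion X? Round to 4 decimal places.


X = (CA0 - CA) / CA0
X = (4.9 - 4.8) / 4.9
X = 0.1 / 4.9
X = 0.0204


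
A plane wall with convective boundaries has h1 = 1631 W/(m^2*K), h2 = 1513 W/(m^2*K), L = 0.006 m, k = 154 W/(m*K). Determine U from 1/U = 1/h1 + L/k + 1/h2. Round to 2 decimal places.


1/U = 1/h1 + L/k + 1/h2
1/U = 1/1631 + 0.006/154 + 1/1513
1/U = 0.0006131208 + 3.8961e-05 + 0.0006609385
1/U = 0.0013130203
U = 761.60 W/(m^2*K)


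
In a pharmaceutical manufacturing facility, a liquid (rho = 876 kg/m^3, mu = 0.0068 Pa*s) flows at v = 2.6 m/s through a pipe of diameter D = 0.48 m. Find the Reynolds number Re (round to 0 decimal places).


Re = rho * v * D / mu
Re = 876 * 2.6 * 0.48 / 0.0068
Re = 1093.248 / 0.0068
Re = 160772


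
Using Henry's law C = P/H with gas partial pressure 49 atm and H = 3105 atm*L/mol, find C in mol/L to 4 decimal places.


C = P / H
C = 49 / 3105
C = 0.0158 mol/L


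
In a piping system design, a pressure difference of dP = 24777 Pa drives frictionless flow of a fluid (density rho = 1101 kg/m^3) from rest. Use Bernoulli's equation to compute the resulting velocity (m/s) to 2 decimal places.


v = sqrt(2*dP/rho)
v = sqrt(2*24777/1101)
v = sqrt(45.008174)
v = 6.71 m/s


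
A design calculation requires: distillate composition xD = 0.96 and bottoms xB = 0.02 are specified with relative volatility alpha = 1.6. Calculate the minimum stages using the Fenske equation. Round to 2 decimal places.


N_min = ln((xD*(1-xB))/(xB*(1-xD))) / ln(alpha)
Numerator inside ln: 0.9408 / 0.0008 = 1176.0
ln(1176.0) = 7.069874
ln(alpha) = ln(1.6) = 0.470004
N_min = 7.069874 / 0.470004 = 15.04


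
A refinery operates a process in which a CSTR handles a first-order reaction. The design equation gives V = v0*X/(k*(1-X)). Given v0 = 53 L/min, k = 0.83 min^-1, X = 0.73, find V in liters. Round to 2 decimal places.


V = v0 * X / (k * (1 - X))
V = 53 * 0.73 / (0.83 * (1 - 0.73))
V = 38.69 / (0.83 * 0.27)
V = 38.69 / 0.2241
V = 172.65 L
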